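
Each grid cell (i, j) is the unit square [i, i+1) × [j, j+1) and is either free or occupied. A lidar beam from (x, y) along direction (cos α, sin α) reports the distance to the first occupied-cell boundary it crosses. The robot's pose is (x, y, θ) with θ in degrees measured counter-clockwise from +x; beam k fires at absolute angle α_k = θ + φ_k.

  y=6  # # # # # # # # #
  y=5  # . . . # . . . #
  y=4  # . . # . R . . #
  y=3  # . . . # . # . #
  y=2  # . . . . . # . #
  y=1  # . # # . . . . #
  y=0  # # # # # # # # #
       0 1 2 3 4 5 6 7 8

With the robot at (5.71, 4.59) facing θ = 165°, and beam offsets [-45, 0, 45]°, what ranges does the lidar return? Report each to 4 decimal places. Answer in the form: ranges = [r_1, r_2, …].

ranges = [1.4200, 1.5841, 1.1800]

beam 1: φ=-45°, α=120°
  cosα=-0.5000 sinα=0.8660 | (5,4) | tMaxX 1.4200 tMaxY 0.4734 | tΔX 2.0000 tΔY 1.1547
    t=0.4734 [y] (5,5)
    t=1.4200 [x] (4,5) — stop
  → r_1 = 1.4200
beam 2: φ=0°, α=165°
  cosα=-0.9659 sinα=0.2588 | (5,4) | tMaxX 0.7350 tMaxY 1.5841 | tΔX 1.0353 tΔY 3.8637
    t=0.7350 [x] (4,4)
    t=1.5841 [y] (4,5) — stop
  → r_2 = 1.5841
beam 3: φ=45°, α=210°
  cosα=-0.8660 sinα=-0.5000 | (5,4) | tMaxX 0.8198 tMaxY 1.1800 | tΔX 1.1547 tΔY 2.0000
    t=0.8198 [x] (4,4)
    t=1.1800 [y] (4,3) — stop
  → r_3 = 1.1800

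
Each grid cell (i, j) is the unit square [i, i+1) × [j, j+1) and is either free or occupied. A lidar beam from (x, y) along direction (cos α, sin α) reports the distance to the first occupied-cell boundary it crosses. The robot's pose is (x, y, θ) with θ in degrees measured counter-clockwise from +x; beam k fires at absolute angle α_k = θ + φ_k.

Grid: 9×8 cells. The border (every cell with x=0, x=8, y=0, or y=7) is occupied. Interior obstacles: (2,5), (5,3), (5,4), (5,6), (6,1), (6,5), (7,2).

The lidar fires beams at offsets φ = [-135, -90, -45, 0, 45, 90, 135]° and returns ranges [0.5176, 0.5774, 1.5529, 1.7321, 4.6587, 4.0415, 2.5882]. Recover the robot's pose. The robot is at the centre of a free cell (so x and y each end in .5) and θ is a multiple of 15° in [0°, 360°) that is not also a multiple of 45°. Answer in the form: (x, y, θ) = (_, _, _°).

(x, y, θ) = (1.5, 2.5, 300°)

Enumerate (i+0.5, j+0.5, θ) over the 35 free cells and 16 admissible headings. For each, cast all 7 beams and compare to the given ranges.
  (5.5, 2.5, 60°): beam 1 = 1.5529 ≠ 0.5176 ✗
  (7.5, 4.5, 120°): beam 3 = 1.9319 ≠ 1.5529 ✗
  (4.5, 4.5, 330°): beam 1 = 3.6235 ≠ 0.5176 ✗
  …
  (1.5, 2.5, 300°): r_1=0.5176, r_2=0.5774, r_3=1.5529, r_4=1.7321, r_5=4.6587, r_6=4.0415, r_7=2.5882 — all match ✓
Only this pose fits every beam.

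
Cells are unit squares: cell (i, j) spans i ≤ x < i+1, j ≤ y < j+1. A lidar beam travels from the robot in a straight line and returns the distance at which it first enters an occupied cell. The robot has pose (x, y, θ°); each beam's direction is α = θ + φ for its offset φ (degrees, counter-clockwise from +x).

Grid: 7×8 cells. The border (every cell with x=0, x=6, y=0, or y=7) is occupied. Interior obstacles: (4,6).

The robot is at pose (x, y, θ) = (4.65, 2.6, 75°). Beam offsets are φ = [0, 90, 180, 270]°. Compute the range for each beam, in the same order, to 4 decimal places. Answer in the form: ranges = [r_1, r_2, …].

beam 1: φ=0°, α=75°
  direction (0.2588, 0.9659); cell (4,2); t to first gridline: x 1.3523, y 0.4141 (then +3.8637 / +1.0353)
    (4,3) via y @ 0.4141
    (5,3) via x @ 1.3523
    (5,4) via y @ 1.4494
    (5,5) via y @ 2.4847
    (5,6) via y @ 3.5199
    (5,7) via y @ 4.5552  # hit
  → r_1 = 4.5552
beam 2: φ=90°, α=165°
  direction (-0.9659, 0.2588); cell (4,2); t to first gridline: x 0.6729, y 1.5455 (then +1.0353 / +3.8637)
    (3,2) via x @ 0.6729
    (3,3) via y @ 1.5455
    (2,3) via x @ 1.7082
    (1,3) via x @ 2.7435
    (0,3) via x @ 3.7788  # hit
  → r_2 = 3.7788
beam 3: φ=180°, α=255°
  direction (-0.2588, -0.9659); cell (4,2); t to first gridline: x 2.5114, y 0.6212 (then +3.8637 / +1.0353)
    (4,1) via y @ 0.6212
    (4,0) via y @ 1.6564  # hit
  → r_3 = 1.6564
beam 4: φ=270°, α=345°
  direction (0.9659, -0.2588); cell (4,2); t to first gridline: x 0.3623, y 2.3182 (then +1.0353 / +3.8637)
    (5,2) via x @ 0.3623
    (6,2) via x @ 1.3976  # hit
  → r_4 = 1.3976

ranges = [4.5552, 3.7788, 1.6564, 1.3976]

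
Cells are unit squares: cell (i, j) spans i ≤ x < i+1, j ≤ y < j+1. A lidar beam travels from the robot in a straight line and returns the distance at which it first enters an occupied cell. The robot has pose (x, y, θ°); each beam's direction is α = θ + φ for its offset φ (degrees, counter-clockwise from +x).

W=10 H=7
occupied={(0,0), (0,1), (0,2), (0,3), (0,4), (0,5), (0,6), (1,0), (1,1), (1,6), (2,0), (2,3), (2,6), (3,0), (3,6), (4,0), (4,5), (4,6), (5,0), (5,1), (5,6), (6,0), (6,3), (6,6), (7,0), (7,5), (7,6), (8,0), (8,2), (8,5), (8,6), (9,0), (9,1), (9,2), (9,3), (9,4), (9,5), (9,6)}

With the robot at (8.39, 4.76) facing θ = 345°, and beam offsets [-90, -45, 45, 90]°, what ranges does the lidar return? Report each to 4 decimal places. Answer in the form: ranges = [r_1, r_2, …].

ranges = [3.8926, 1.2200, 0.4800, 0.2485]

beam 1: φ=-90°, α=255°
  dir = (cos 255°, sin 255°) = (-0.2588, -0.9659); from cell (8,4)
  next x-line at t=1.5068, next y-line at t=0.7868; Δt_x=3.8637, Δt_y=1.0353
    y: enter (8,3) at t=0.7868
    x: enter (7,3) at t=1.5068
    y: enter (7,2) at t=1.8221
    y: enter (7,1) at t=2.8574
    y: enter (7,0) at t=3.8926 ← occupied
  → r_1 = 3.8926
beam 2: φ=-45°, α=300°
  dir = (cos 300°, sin 300°) = (0.5000, -0.8660); from cell (8,4)
  next x-line at t=1.2200, next y-line at t=0.8776; Δt_x=2.0000, Δt_y=1.1547
    y: enter (8,3) at t=0.8776
    x: enter (9,3) at t=1.2200 ← occupied
  → r_2 = 1.2200
beam 3: φ=45°, α=30°
  dir = (cos 30°, sin 30°) = (0.8660, 0.5000); from cell (8,4)
  next x-line at t=0.7044, next y-line at t=0.4800; Δt_x=1.1547, Δt_y=2.0000
    y: enter (8,5) at t=0.4800 ← occupied
  → r_3 = 0.4800
beam 4: φ=90°, α=75°
  dir = (cos 75°, sin 75°) = (0.2588, 0.9659); from cell (8,4)
  next x-line at t=2.3569, next y-line at t=0.2485; Δt_x=3.8637, Δt_y=1.0353
    y: enter (8,5) at t=0.2485 ← occupied
  → r_4 = 0.2485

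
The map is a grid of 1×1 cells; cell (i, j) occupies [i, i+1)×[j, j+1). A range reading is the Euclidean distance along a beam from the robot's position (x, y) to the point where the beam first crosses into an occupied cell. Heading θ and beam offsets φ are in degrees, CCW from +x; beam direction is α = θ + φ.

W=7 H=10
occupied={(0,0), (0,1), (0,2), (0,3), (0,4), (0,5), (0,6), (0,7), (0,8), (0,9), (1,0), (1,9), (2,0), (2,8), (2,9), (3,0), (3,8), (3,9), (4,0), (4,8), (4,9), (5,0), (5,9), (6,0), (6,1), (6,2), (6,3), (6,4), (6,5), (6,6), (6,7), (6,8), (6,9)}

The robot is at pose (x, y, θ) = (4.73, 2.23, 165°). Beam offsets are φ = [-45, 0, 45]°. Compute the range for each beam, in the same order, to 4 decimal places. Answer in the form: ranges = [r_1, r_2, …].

beam 1: φ=-45°, α=120°
  cosα=-0.5000 sinα=0.8660 | (4,2) | tMaxX 1.4600 tMaxY 0.8891 | tΔX 2.0000 tΔY 1.1547
    t=0.8891 [y] (4,3)
    t=1.4600 [x] (3,3)
    t=2.0438 [y] (3,4)
    t=3.1985 [y] (3,5)
    t=3.4600 [x] (2,5)
    t=4.3532 [y] (2,6)
    t=5.4600 [x] (1,6)
    t=5.5079 [y] (1,7)
    t=6.6626 [y] (1,8)
    t=7.4600 [x] (0,8) — stop
  → r_1 = 7.4600
beam 2: φ=0°, α=165°
  cosα=-0.9659 sinα=0.2588 | (4,2) | tMaxX 0.7558 tMaxY 2.9751 | tΔX 1.0353 tΔY 3.8637
    t=0.7558 [x] (3,2)
    t=1.7910 [x] (2,2)
    t=2.8263 [x] (1,2)
    t=2.9751 [y] (1,3)
    t=3.8616 [x] (0,3) — stop
  → r_2 = 3.8616
beam 3: φ=45°, α=210°
  cosα=-0.8660 sinα=-0.5000 | (4,2) | tMaxX 0.8429 tMaxY 0.4600 | tΔX 1.1547 tΔY 2.0000
    t=0.4600 [y] (4,1)
    t=0.8429 [x] (3,1)
    t=1.9976 [x] (2,1)
    t=2.4600 [y] (2,0) — stop
  → r_3 = 2.4600

ranges = [7.4600, 3.8616, 2.4600]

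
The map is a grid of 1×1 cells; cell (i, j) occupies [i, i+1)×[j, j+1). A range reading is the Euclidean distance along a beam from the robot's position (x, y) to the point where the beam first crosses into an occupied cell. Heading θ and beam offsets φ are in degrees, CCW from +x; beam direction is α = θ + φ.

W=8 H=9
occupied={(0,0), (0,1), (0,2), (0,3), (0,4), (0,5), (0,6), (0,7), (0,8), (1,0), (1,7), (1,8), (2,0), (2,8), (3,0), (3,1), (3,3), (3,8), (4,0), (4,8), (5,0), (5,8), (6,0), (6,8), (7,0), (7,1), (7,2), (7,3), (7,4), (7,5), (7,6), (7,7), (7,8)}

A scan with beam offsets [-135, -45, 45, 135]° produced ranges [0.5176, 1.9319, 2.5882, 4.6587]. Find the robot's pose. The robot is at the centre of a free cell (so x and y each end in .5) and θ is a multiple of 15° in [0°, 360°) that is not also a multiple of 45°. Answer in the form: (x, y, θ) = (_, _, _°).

Enumerate (i+0.5, j+0.5, θ) over the 39 free cells and 16 admissible headings. For each, cast all 4 beams and compare to the given ranges.
  (1.5, 4.5, 240°): beam 1 = 1.9319 ≠ 0.5176 ✗
  (3.5, 7.5, 330°): beam 1 = 1.5529 ≠ 0.5176 ✗
  (6.5, 4.5, 150°): beam 2 = 3.6235 ≠ 1.9319 ✗
  (5.5, 2.5, 105°): beam 1 = 1.7321 ≠ 0.5176 ✗
  …
  (4.5, 3.5, 300°): r_1=0.5176, r_2=1.9319, r_3=2.5882, r_4=4.6587 — all match ✓
Unique over the lattice → pose = (4.5, 3.5, 300°).

(x, y, θ) = (4.5, 3.5, 300°)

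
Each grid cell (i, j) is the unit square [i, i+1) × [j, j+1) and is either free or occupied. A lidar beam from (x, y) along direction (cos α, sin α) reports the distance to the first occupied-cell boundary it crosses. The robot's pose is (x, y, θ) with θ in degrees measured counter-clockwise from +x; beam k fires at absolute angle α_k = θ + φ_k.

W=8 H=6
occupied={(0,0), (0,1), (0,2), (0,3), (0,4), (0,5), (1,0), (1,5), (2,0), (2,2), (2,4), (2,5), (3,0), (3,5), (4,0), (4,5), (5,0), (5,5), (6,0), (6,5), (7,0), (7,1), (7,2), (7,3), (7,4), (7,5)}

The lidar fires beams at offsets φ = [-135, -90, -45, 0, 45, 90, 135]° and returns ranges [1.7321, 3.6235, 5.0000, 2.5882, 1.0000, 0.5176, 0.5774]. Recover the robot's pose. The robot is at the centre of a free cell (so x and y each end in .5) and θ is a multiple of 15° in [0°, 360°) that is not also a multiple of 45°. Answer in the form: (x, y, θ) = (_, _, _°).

(x, y, θ) = (6.5, 3.5, 255°)

Enumerate (i+0.5, j+0.5, θ) over the 22 free cells and 16 admissible headings. For each, cast all 7 beams and compare to the given ranges.
  (3.5, 4.5, 120°): beam 1 = 3.6235 ≠ 1.7321 ✗
  (2.5, 3.5, 75°): beam 1 = 0.5774 ≠ 1.7321 ✗
  (4.5, 2.5, 75°): beam 2 = 2.5882 ≠ 3.6235 ✗
  (3.5, 2.5, 240°): beam 1 = 1.9319 ≠ 1.7321 ✗
  (3.5, 3.5, 75°): beam 1 = 2.8868 ≠ 1.7321 ✗
  …
  (6.5, 3.5, 255°): r_1=1.7321, r_2=3.6235, r_3=5.0000, r_4=2.5882, r_5=1.0000, r_6=0.5176, r_7=0.5774 — all match ✓
Only this pose fits every beam.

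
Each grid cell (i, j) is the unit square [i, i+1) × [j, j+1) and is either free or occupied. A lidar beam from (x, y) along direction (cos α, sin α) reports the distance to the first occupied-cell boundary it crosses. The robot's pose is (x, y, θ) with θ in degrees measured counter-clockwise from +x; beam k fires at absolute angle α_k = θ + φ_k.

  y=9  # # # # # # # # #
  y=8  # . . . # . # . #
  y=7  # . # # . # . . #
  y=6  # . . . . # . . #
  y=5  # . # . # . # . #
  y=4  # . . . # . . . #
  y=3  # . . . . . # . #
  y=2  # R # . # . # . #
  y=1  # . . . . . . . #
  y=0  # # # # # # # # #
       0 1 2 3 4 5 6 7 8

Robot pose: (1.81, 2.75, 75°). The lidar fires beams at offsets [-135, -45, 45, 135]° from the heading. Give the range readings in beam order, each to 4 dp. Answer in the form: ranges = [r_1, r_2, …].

ranges = [0.3800, 0.2194, 1.6200, 0.9353]

beam 1: φ=-135°, α=300°
  cosα=0.5000 sinα=-0.8660 | (1,2) | tMaxX 0.3800 tMaxY 0.8660 | tΔX 2.0000 tΔY 1.1547
    t=0.3800 [x] (2,2) — stop
  → r_1 = 0.3800
beam 2: φ=-45°, α=30°
  cosα=0.8660 sinα=0.5000 | (1,2) | tMaxX 0.2194 tMaxY 0.5000 | tΔX 1.1547 tΔY 2.0000
    t=0.2194 [x] (2,2) — stop
  → r_2 = 0.2194
beam 3: φ=45°, α=120°
  cosα=-0.5000 sinα=0.8660 | (1,2) | tMaxX 1.6200 tMaxY 0.2887 | tΔX 2.0000 tΔY 1.1547
    t=0.2887 [y] (1,3)
    t=1.4434 [y] (1,4)
    t=1.6200 [x] (0,4) — stop
  → r_3 = 1.6200
beam 4: φ=135°, α=210°
  cosα=-0.8660 sinα=-0.5000 | (1,2) | tMaxX 0.9353 tMaxY 1.5000 | tΔX 1.1547 tΔY 2.0000
    t=0.9353 [x] (0,2) — stop
  → r_4 = 0.9353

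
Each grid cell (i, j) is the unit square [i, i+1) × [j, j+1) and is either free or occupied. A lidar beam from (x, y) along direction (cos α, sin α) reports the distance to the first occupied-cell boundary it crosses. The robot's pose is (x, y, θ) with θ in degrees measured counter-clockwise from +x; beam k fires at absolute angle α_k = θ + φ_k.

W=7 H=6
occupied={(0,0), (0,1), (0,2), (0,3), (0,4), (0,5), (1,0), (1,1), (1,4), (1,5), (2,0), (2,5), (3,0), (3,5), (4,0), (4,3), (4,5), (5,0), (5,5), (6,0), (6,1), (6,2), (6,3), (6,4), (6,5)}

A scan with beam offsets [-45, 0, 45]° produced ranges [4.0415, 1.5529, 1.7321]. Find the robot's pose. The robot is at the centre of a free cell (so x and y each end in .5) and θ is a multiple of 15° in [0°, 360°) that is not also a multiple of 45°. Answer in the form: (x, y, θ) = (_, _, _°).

(x, y, θ) = (2.5, 3.5, 15°)

Enumerate (i+0.5, j+0.5, θ) over the 17 free cells and 16 admissible headings. For each, cast all 3 beams and compare to the given ranges.
  (5.5, 3.5, 165°): beam 1 = 1.7321 ≠ 4.0415 ✗
  (3.5, 1.5, 120°): beam 1 = 1.9319 ≠ 4.0415 ✗
  (1.5, 2.5, 210°): beam 1 = 0.5176 ≠ 4.0415 ✗
  …
  (2.5, 3.5, 15°): r_1=4.0415, r_2=1.5529, r_3=1.7321 — all match ✓
Only this pose fits every beam.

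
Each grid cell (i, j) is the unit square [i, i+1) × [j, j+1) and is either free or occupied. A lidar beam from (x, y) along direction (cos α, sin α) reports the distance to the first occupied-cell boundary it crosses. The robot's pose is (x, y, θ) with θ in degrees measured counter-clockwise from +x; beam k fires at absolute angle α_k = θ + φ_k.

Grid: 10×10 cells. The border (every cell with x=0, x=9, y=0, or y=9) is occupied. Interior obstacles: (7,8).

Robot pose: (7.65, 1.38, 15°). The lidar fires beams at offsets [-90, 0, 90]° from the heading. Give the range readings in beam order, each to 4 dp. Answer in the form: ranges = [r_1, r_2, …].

beam 1: φ=-90°, α=285°
  d=(0.2588,-0.9659)  start (7,1)  tX=1.3523 tY=0.3934  stride 1/|dx|=3.8637 1/|dy|=1.0353
    cross y-line → (7,0), t=0.3934 (wall)
  → r_1 = 0.3934
beam 2: φ=0°, α=15°
  d=(0.9659,0.2588)  start (7,1)  tX=0.3623 tY=2.3955  stride 1/|dx|=1.0353 1/|dy|=3.8637
    cross x-line → (8,1), t=0.3623
    cross x-line → (9,1), t=1.3976 (wall)
  → r_2 = 1.3976
beam 3: φ=90°, α=105°
  d=(-0.2588,0.9659)  start (7,1)  tX=2.5114 tY=0.6419  stride 1/|dx|=3.8637 1/|dy|=1.0353
    cross y-line → (7,2), t=0.6419
    cross y-line → (7,3), t=1.6771
    cross x-line → (6,3), t=2.5114
    cross y-line → (6,4), t=2.7124
    cross y-line → (6,5), t=3.7477
    cross y-line → (6,6), t=4.7830
    cross y-line → (6,7), t=5.8183
    cross x-line → (5,7), t=6.3751
    cross y-line → (5,8), t=6.8535
    cross y-line → (5,9), t=7.8888 (wall)
  → r_3 = 7.8888

ranges = [0.3934, 1.3976, 7.8888]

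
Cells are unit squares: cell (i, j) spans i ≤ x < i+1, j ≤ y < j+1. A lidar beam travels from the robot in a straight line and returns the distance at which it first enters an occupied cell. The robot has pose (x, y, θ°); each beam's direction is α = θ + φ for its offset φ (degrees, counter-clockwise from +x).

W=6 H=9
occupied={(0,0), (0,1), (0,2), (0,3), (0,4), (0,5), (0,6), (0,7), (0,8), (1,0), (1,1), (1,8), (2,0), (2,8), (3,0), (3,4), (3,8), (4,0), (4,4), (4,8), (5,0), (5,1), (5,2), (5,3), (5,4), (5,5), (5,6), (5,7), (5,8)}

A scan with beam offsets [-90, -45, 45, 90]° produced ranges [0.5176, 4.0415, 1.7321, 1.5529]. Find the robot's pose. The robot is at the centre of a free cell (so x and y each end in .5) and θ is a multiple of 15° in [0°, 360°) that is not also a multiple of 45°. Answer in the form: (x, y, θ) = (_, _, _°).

Enumerate (i+0.5, j+0.5, θ) over the 25 free cells and 16 admissible headings. For each, cast all 4 beams and compare to the given ranges.
  (1.5, 3.5, 285°): beam 2 = 1.0000 ≠ 4.0415 ✗
  (4.5, 6.5, 30°): beam 1 = 1.0000 ≠ 0.5176 ✗
  (2.5, 6.5, 255°): beam 1 = 1.5529 ≠ 0.5176 ✗
  (1.5, 7.5, 105°): beam 1 = 1.9319 ≠ 0.5176 ✗
  …
  (2.5, 4.5, 105°): r_1=0.5176, r_2=4.0415, r_3=1.7321, r_4=1.5529 — all match ✓
No second candidate reproduces the full scan.

(x, y, θ) = (2.5, 4.5, 105°)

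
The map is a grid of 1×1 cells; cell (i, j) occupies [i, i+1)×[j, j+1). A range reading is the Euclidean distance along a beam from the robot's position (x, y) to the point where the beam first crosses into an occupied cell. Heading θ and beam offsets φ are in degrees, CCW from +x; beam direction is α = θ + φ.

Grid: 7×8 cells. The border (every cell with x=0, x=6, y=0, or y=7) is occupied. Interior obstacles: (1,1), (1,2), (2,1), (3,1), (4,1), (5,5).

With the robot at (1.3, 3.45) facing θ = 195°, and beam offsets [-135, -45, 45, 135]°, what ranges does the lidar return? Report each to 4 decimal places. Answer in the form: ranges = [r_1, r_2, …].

beam 1: φ=-135°, α=60°
  d=(0.5000,0.8660)  start (1,3)  tX=1.4000 tY=0.6351  stride 1/|dx|=2.0000 1/|dy|=1.1547
    cross y-line → (1,4), t=0.6351
    cross x-line → (2,4), t=1.4000
    cross y-line → (2,5), t=1.7898
    cross y-line → (2,6), t=2.9445
    cross x-line → (3,6), t=3.4000
    cross y-line → (3,7), t=4.0992 (wall)
  → r_1 = 4.0992
beam 2: φ=-45°, α=150°
  d=(-0.8660,0.5000)  start (1,3)  tX=0.3464 tY=1.1000  stride 1/|dx|=1.1547 1/|dy|=2.0000
    cross x-line → (0,3), t=0.3464 (wall)
  → r_2 = 0.3464
beam 3: φ=45°, α=240°
  d=(-0.5000,-0.8660)  start (1,3)  tX=0.6000 tY=0.5196  stride 1/|dx|=2.0000 1/|dy|=1.1547
    cross y-line → (1,2), t=0.5196 (wall)
  → r_3 = 0.5196
beam 4: φ=135°, α=330°
  d=(0.8660,-0.5000)  start (1,3)  tX=0.8083 tY=0.9000  stride 1/|dx|=1.1547 1/|dy|=2.0000
    cross x-line → (2,3), t=0.8083
    cross y-line → (2,2), t=0.9000
    cross x-line → (3,2), t=1.9630
    cross y-line → (3,1), t=2.9000 (wall)
  → r_4 = 2.9000

ranges = [4.0992, 0.3464, 0.5196, 2.9000]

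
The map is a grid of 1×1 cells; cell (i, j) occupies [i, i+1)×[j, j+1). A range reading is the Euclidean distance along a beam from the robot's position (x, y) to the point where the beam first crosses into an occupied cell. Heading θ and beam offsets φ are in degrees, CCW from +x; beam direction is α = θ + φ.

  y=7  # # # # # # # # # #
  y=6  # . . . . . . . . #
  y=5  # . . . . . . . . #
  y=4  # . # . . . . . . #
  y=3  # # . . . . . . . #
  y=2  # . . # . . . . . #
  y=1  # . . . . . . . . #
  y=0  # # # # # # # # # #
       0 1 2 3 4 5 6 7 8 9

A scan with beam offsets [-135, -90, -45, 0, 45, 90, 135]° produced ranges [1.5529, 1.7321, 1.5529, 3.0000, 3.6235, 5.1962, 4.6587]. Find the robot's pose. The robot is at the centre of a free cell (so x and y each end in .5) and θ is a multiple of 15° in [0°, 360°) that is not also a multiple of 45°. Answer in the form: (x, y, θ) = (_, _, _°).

(x, y, θ) = (5.5, 2.5, 330°)

Enumerate (i+0.5, j+0.5, θ) over the 45 free cells and 16 admissible headings. For each, cast all 7 beams and compare to the given ranges.
  (1.5, 2.5, 30°): beam 4 = 8.6603 ≠ 3.0000 ✗
  (2.5, 6.5, 105°): beam 1 = 7.5056 ≠ 1.5529 ✗
  (5.5, 6.5, 255°): beam 1 = 0.5774 ≠ 1.5529 ✗
  (1.5, 6.5, 210°): beam 1 = 0.5176 ≠ 1.5529 ✗
  …
  (5.5, 2.5, 330°): r_1=1.5529, r_2=1.7321, r_3=1.5529, r_4=3.0000, r_5=3.6235, r_6=5.1962, r_7=4.6587 — all match ✓
No second candidate reproduces the full scan.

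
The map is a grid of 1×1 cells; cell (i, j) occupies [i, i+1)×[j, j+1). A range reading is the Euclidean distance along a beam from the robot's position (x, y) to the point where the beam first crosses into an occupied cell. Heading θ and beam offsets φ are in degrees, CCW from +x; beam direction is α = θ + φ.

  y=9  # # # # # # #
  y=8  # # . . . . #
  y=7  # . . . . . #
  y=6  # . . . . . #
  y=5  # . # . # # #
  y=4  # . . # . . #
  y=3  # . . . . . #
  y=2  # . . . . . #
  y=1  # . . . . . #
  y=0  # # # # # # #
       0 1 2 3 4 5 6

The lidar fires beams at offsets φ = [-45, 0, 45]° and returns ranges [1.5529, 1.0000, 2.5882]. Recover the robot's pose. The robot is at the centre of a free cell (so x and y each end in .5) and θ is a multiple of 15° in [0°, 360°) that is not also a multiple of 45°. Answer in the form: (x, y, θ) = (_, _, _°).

(x, y, θ) = (3.5, 6.5, 330°)

Enumerate (i+0.5, j+0.5, θ) over the 35 free cells and 16 admissible headings. For each, cast all 3 beams and compare to the given ranges.
  (5.5, 1.5, 240°): beam 1 = 1.9319 ≠ 1.5529 ✗
  (4.5, 1.5, 15°): beam 1 = 1.0000 ≠ 1.5529 ✗
  (5.5, 8.5, 75°): beam 1 = 0.5774 ≠ 1.5529 ✗
  …
  (3.5, 6.5, 330°): r_1=1.5529, r_2=1.0000, r_3=2.5882 — all match ✓
No second candidate reproduces the full scan.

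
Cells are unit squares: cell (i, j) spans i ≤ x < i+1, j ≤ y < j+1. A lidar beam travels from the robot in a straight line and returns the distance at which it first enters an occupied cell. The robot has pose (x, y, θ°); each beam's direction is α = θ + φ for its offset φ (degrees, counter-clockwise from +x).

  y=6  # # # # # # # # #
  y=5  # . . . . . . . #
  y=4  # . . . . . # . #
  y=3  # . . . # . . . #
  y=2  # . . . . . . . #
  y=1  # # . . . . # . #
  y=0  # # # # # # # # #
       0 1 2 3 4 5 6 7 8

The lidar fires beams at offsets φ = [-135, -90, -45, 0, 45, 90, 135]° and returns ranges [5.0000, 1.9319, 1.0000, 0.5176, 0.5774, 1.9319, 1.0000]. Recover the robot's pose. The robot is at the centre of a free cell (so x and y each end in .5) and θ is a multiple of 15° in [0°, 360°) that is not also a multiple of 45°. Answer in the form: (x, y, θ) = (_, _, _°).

Enumerate (i+0.5, j+0.5, θ) over the 31 free cells and 16 admissible headings. For each, cast all 7 beams and compare to the given ranges.
  (5.5, 5.5, 75°): beam 1 = 1.0000 ≠ 5.0000 ✗
  (3.5, 3.5, 195°): beam 1 = 2.8868 ≠ 5.0000 ✗
  (2.5, 2.5, 330°): beam 1 = 1.5529 ≠ 5.0000 ✗
  (5.5, 4.5, 165°): beam 1 = 0.5774 ≠ 5.0000 ✗
  …
  (7.5, 3.5, 345°): r_1=5.0000, r_2=1.9319, r_3=1.0000, r_4=0.5176, r_5=0.5774, r_6=1.9319, r_7=1.0000 — all match ✓
Only this pose fits every beam.

(x, y, θ) = (7.5, 3.5, 345°)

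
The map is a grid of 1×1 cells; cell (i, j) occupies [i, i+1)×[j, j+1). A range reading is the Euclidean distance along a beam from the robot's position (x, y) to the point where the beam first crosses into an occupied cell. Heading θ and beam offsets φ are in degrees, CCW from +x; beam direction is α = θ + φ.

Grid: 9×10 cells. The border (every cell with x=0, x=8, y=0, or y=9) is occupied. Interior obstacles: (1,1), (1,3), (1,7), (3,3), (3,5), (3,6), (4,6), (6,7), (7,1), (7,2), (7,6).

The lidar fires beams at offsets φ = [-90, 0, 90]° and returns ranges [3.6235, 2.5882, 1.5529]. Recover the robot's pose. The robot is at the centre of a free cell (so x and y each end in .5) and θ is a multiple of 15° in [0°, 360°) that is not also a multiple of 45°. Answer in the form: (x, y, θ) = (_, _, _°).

The pose lattice has 45·16 = 720 candidates. Test each by forward raycasting.
  (4.5, 2.5, 150°): beam 1 = 5.0000 ≠ 3.6235 ✗
  (1.5, 8.5, 150°): beam 1 = 0.5774 ≠ 3.6235 ✗
  (7.5, 4.5, 105°): beam 1 = 0.5176 ≠ 3.6235 ✗
  (7.5, 5.5, 345°): beam 1 = 4.6587 ≠ 3.6235 ✗
  …
  (6.5, 2.5, 165°): r_1=3.6235, r_2=2.5882, r_3=1.5529 — all match ✓
No second candidate reproduces the full scan.

(x, y, θ) = (6.5, 2.5, 165°)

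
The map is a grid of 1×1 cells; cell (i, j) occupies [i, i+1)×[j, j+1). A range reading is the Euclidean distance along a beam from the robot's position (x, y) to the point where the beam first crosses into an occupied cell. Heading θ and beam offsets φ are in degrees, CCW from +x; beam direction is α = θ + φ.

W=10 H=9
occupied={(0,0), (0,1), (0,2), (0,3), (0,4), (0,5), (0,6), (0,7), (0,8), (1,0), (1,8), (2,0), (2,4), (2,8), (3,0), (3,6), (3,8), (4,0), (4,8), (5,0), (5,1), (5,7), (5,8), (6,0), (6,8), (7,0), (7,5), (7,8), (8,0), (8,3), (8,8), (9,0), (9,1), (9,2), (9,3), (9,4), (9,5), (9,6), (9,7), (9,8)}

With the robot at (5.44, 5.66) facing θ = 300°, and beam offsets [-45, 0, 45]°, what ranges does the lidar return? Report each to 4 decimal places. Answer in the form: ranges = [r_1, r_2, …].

ranges = [4.8244, 5.3809, 1.6150]

beam 1: φ=-45°, α=255°
  dir = (cos 255°, sin 255°) = (-0.2588, -0.9659); from cell (5,5)
  next x-line at t=1.7000, next y-line at t=0.6833; Δt_x=3.8637, Δt_y=1.0353
    y: enter (5,4) at t=0.6833
    x: enter (4,4) at t=1.7000
    y: enter (4,3) at t=1.7186
    y: enter (4,2) at t=2.7538
    y: enter (4,1) at t=3.7891
    y: enter (4,0) at t=4.8244 ← occupied
  → r_1 = 4.8244
beam 2: φ=0°, α=300°
  dir = (cos 300°, sin 300°) = (0.5000, -0.8660); from cell (5,5)
  next x-line at t=1.1200, next y-line at t=0.7621; Δt_x=2.0000, Δt_y=1.1547
    y: enter (5,4) at t=0.7621
    x: enter (6,4) at t=1.1200
    y: enter (6,3) at t=1.9168
    y: enter (6,2) at t=3.0715
    x: enter (7,2) at t=3.1200
    y: enter (7,1) at t=4.2262
    x: enter (8,1) at t=5.1200
    y: enter (8,0) at t=5.3809 ← occupied
  → r_2 = 5.3809
beam 3: φ=45°, α=345°
  dir = (cos 345°, sin 345°) = (0.9659, -0.2588); from cell (5,5)
  next x-line at t=0.5798, next y-line at t=2.5500; Δt_x=1.0353, Δt_y=3.8637
    x: enter (6,5) at t=0.5798
    x: enter (7,5) at t=1.6150 ← occupied
  → r_3 = 1.6150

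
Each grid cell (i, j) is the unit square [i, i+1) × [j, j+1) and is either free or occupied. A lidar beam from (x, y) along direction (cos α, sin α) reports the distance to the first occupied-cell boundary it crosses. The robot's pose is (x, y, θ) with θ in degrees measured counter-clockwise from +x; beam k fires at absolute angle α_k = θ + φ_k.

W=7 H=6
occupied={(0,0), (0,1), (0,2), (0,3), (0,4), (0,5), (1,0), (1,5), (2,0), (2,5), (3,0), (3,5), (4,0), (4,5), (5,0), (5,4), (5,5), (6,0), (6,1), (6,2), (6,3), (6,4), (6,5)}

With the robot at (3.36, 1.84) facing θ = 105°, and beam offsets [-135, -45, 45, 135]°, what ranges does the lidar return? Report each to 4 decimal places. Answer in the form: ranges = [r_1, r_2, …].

beam 1: φ=-135°, α=330°
  cosα=0.8660 sinα=-0.5000 | (3,1) | tMaxX 0.7390 tMaxY 1.6800 | tΔX 1.1547 tΔY 2.0000
    t=0.7390 [x] (4,1)
    t=1.6800 [y] (4,0) — stop
  → r_1 = 1.6800
beam 2: φ=-45°, α=60°
  cosα=0.5000 sinα=0.8660 | (3,1) | tMaxX 1.2800 tMaxY 0.1848 | tΔX 2.0000 tΔY 1.1547
    t=0.1848 [y] (3,2)
    t=1.2800 [x] (4,2)
    t=1.3395 [y] (4,3)
    t=2.4942 [y] (4,4)
    t=3.2800 [x] (5,4) — stop
  → r_2 = 3.2800
beam 3: φ=45°, α=150°
  cosα=-0.8660 sinα=0.5000 | (3,1) | tMaxX 0.4157 tMaxY 0.3200 | tΔX 1.1547 tΔY 2.0000
    t=0.3200 [y] (3,2)
    t=0.4157 [x] (2,2)
    t=1.5704 [x] (1,2)
    t=2.3200 [y] (1,3)
    t=2.7251 [x] (0,3) — stop
  → r_3 = 2.7251
beam 4: φ=135°, α=240°
  cosα=-0.5000 sinα=-0.8660 | (3,1) | tMaxX 0.7200 tMaxY 0.9699 | tΔX 2.0000 tΔY 1.1547
    t=0.7200 [x] (2,1)
    t=0.9699 [y] (2,0) — stop
  → r_4 = 0.9699

ranges = [1.6800, 3.2800, 2.7251, 0.9699]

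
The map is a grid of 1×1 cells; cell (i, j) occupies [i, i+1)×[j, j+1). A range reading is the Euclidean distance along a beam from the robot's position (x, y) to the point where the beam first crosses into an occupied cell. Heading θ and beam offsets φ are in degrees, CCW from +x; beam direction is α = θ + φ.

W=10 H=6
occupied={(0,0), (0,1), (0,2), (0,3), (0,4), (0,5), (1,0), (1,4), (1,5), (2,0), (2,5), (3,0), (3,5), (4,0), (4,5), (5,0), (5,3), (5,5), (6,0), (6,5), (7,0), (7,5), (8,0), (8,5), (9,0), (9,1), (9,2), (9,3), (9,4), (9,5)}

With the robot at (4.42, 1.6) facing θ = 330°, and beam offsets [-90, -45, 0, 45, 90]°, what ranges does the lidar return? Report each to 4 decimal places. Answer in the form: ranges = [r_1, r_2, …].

ranges = [0.6928, 0.6212, 1.2000, 4.7416, 1.6166]

beam 1: φ=-90°, α=240°
  direction (-0.5000, -0.8660); cell (4,1); t to first gridline: x 0.8400, y 0.6928 (then +2.0000 / +1.1547)
    (4,0) via y @ 0.6928  # hit
  → r_1 = 0.6928
beam 2: φ=-45°, α=285°
  direction (0.2588, -0.9659); cell (4,1); t to first gridline: x 2.2409, y 0.6212 (then +3.8637 / +1.0353)
    (4,0) via y @ 0.6212  # hit
  → r_2 = 0.6212
beam 3: φ=0°, α=330°
  direction (0.8660, -0.5000); cell (4,1); t to first gridline: x 0.6697, y 1.2000 (then +1.1547 / +2.0000)
    (5,1) via x @ 0.6697
    (5,0) via y @ 1.2000  # hit
  → r_3 = 1.2000
beam 4: φ=45°, α=15°
  direction (0.9659, 0.2588); cell (4,1); t to first gridline: x 0.6005, y 1.5455 (then +1.0353 / +3.8637)
    (5,1) via x @ 0.6005
    (5,2) via y @ 1.5455
    (6,2) via x @ 1.6357
    (7,2) via x @ 2.6710
    (8,2) via x @ 3.7063
    (9,2) via x @ 4.7416  # hit
  → r_4 = 4.7416
beam 5: φ=90°, α=60°
  direction (0.5000, 0.8660); cell (4,1); t to first gridline: x 1.1600, y 0.4619 (then +2.0000 / +1.1547)
    (4,2) via y @ 0.4619
    (5,2) via x @ 1.1600
    (5,3) via y @ 1.6166  # hit
  → r_5 = 1.6166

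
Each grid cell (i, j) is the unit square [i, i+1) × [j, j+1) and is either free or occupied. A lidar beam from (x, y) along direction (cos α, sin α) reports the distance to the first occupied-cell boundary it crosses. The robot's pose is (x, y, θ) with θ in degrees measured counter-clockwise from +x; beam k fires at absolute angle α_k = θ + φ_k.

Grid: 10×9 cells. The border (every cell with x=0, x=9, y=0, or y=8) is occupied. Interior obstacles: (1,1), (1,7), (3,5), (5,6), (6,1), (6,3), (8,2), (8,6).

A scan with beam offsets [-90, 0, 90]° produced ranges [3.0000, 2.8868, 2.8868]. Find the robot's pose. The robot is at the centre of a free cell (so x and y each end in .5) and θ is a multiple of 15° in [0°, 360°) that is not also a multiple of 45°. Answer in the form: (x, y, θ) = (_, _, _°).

(x, y, θ) = (3.5, 3.5, 150°)

Enumerate (i+0.5, j+0.5, θ) over the 48 free cells and 16 admissible headings. For each, cast all 3 beams and compare to the given ranges.
  (3.5, 4.5, 15°): beam 1 = 3.6235 ≠ 3.0000 ✗
  (8.5, 3.5, 210°): beam 1 = 5.1962 ≠ 3.0000 ✗
  (6.5, 4.5, 210°): beam 1 = 1.7321 ≠ 3.0000 ✗
  (1.5, 4.5, 30°): beam 1 = 4.0415 ≠ 3.0000 ✗
  …
  (3.5, 3.5, 150°): r_1=3.0000, r_2=2.8868, r_3=2.8868 — all match ✓
No second candidate reproduces the full scan.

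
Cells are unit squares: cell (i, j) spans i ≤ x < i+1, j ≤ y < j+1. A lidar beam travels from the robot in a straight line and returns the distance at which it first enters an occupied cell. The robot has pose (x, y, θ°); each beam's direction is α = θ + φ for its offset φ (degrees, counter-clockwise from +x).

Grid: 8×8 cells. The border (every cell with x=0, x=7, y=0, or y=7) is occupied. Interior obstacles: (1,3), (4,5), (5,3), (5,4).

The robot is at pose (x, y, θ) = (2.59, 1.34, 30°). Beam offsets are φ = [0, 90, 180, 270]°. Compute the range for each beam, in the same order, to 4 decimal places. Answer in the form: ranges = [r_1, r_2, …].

ranges = [3.3200, 1.9168, 0.6800, 0.3926]

beam 1: φ=0°, α=30°
  cosα=0.8660 sinα=0.5000 | (2,1) | tMaxX 0.4734 tMaxY 1.3200 | tΔX 1.1547 tΔY 2.0000
    t=0.4734 [x] (3,1)
    t=1.3200 [y] (3,2)
    t=1.6281 [x] (4,2)
    t=2.7828 [x] (5,2)
    t=3.3200 [y] (5,3) — stop
  → r_1 = 3.3200
beam 2: φ=90°, α=120°
  cosα=-0.5000 sinα=0.8660 | (2,1) | tMaxX 1.1800 tMaxY 0.7621 | tΔX 2.0000 tΔY 1.1547
    t=0.7621 [y] (2,2)
    t=1.1800 [x] (1,2)
    t=1.9168 [y] (1,3) — stop
  → r_2 = 1.9168
beam 3: φ=180°, α=210°
  cosα=-0.8660 sinα=-0.5000 | (2,1) | tMaxX 0.6813 tMaxY 0.6800 | tΔX 1.1547 tΔY 2.0000
    t=0.6800 [y] (2,0) — stop
  → r_3 = 0.6800
beam 4: φ=270°, α=300°
  cosα=0.5000 sinα=-0.8660 | (2,1) | tMaxX 0.8200 tMaxY 0.3926 | tΔX 2.0000 tΔY 1.1547
    t=0.3926 [y] (2,0) — stop
  → r_4 = 0.3926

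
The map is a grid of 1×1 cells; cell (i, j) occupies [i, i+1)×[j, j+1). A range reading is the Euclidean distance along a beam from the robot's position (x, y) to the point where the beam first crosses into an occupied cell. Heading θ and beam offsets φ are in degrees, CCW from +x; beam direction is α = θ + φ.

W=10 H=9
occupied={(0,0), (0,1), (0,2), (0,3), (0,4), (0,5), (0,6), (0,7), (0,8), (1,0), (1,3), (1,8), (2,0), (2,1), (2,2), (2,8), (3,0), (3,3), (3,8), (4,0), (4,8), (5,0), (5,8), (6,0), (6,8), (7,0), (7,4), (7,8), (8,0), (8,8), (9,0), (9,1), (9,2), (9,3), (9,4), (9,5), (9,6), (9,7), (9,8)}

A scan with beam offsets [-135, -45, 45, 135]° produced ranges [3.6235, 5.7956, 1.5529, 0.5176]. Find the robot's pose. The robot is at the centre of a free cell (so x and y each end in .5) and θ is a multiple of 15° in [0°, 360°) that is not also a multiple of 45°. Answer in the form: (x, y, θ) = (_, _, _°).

(x, y, θ) = (1.5, 6.5, 60°)

The pose lattice has 51·16 = 816 candidates. Test each by forward raycasting.
  (7.5, 3.5, 240°): beam 1 = 0.5176 ≠ 3.6235 ✗
  (7.5, 5.5, 345°): beam 1 = 4.0415 ≠ 3.6235 ✗
  (6.5, 5.5, 120°): beam 1 = 2.5882 ≠ 3.6235 ✗
  …
  (1.5, 6.5, 60°): r_1=3.6235, r_2=5.7956, r_3=1.5529, r_4=0.5176 — all match ✓
Only this pose fits every beam.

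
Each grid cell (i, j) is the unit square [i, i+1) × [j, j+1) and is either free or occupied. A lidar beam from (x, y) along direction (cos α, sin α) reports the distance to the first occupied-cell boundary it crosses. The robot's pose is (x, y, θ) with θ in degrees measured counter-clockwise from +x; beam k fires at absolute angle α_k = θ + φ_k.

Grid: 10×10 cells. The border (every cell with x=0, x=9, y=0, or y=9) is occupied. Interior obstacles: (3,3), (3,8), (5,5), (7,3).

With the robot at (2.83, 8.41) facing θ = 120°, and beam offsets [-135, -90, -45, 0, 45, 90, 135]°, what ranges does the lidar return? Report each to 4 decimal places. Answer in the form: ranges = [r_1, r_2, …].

beam 1: φ=-135°, α=345°
  dir = (cos 345°, sin 345°) = (0.9659, -0.2588); from cell (2,8)
  next x-line at t=0.1760, next y-line at t=1.5841; Δt_x=1.0353, Δt_y=3.8637
    x: enter (3,8) at t=0.1760 ← occupied
  → r_1 = 0.1760
beam 2: φ=-90°, α=30°
  dir = (cos 30°, sin 30°) = (0.8660, 0.5000); from cell (2,8)
  next x-line at t=0.1963, next y-line at t=1.1800; Δt_x=1.1547, Δt_y=2.0000
    x: enter (3,8) at t=0.1963 ← occupied
  → r_2 = 0.1963
beam 3: φ=-45°, α=75°
  dir = (cos 75°, sin 75°) = (0.2588, 0.9659); from cell (2,8)
  next x-line at t=0.6568, next y-line at t=0.6108; Δt_x=3.8637, Δt_y=1.0353
    y: enter (2,9) at t=0.6108 ← occupied
  → r_3 = 0.6108
beam 4: φ=0°, α=120°
  dir = (cos 120°, sin 120°) = (-0.5000, 0.8660); from cell (2,8)
  next x-line at t=1.6600, next y-line at t=0.6813; Δt_x=2.0000, Δt_y=1.1547
    y: enter (2,9) at t=0.6813 ← occupied
  → r_4 = 0.6813
beam 5: φ=45°, α=165°
  dir = (cos 165°, sin 165°) = (-0.9659, 0.2588); from cell (2,8)
  next x-line at t=0.8593, next y-line at t=2.2796; Δt_x=1.0353, Δt_y=3.8637
    x: enter (1,8) at t=0.8593
    x: enter (0,8) at t=1.8946 ← occupied
  → r_5 = 1.8946
beam 6: φ=90°, α=210°
  dir = (cos 210°, sin 210°) = (-0.8660, -0.5000); from cell (2,8)
  next x-line at t=0.9584, next y-line at t=0.8200; Δt_x=1.1547, Δt_y=2.0000
    y: enter (2,7) at t=0.8200
    x: enter (1,7) at t=0.9584
    x: enter (0,7) at t=2.1131 ← occupied
  → r_6 = 2.1131
beam 7: φ=135°, α=255°
  dir = (cos 255°, sin 255°) = (-0.2588, -0.9659); from cell (2,8)
  next x-line at t=3.2069, next y-line at t=0.4245; Δt_x=3.8637, Δt_y=1.0353
    y: enter (2,7) at t=0.4245
    y: enter (2,6) at t=1.4597
    y: enter (2,5) at t=2.4950
    x: enter (1,5) at t=3.2069
    y: enter (1,4) at t=3.5303
    y: enter (1,3) at t=4.5656
    y: enter (1,2) at t=5.6008
    y: enter (1,1) at t=6.6361
    x: enter (0,1) at t=7.0706 ← occupied
  → r_7 = 7.0706

ranges = [0.1760, 0.1963, 0.6108, 0.6813, 1.8946, 2.1131, 7.0706]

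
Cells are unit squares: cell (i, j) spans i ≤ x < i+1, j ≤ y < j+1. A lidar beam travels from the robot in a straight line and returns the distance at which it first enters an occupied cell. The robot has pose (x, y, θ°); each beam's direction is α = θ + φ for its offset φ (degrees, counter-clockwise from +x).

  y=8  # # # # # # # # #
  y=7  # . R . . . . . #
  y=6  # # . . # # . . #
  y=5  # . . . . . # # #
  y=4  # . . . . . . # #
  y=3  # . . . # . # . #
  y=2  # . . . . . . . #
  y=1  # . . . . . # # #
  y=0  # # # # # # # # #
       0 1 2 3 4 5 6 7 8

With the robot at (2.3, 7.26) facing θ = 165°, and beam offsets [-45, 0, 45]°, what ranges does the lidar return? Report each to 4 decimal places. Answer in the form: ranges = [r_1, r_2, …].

ranges = [0.8545, 1.3459, 0.5200]

beam 1: φ=-45°, α=120°
  dir = (cos 120°, sin 120°) = (-0.5000, 0.8660); from cell (2,7)
  next x-line at t=0.6000, next y-line at t=0.8545; Δt_x=2.0000, Δt_y=1.1547
    x: enter (1,7) at t=0.6000
    y: enter (1,8) at t=0.8545 ← occupied
  → r_1 = 0.8545
beam 2: φ=0°, α=165°
  dir = (cos 165°, sin 165°) = (-0.9659, 0.2588); from cell (2,7)
  next x-line at t=0.3106, next y-line at t=2.8591; Δt_x=1.0353, Δt_y=3.8637
    x: enter (1,7) at t=0.3106
    x: enter (0,7) at t=1.3459 ← occupied
  → r_2 = 1.3459
beam 3: φ=45°, α=210°
  dir = (cos 210°, sin 210°) = (-0.8660, -0.5000); from cell (2,7)
  next x-line at t=0.3464, next y-line at t=0.5200; Δt_x=1.1547, Δt_y=2.0000
    x: enter (1,7) at t=0.3464
    y: enter (1,6) at t=0.5200 ← occupied
  → r_3 = 0.5200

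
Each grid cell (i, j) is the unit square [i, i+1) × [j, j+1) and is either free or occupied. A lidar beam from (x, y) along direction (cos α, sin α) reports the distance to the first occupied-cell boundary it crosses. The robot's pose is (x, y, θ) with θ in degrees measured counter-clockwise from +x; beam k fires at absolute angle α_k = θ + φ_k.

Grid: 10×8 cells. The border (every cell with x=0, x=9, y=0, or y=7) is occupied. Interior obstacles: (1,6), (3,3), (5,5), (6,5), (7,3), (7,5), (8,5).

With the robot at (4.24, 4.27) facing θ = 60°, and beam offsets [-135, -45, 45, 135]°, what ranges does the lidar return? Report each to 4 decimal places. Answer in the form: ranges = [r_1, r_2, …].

ranges = [3.3854, 2.8205, 2.8263, 1.0432]

beam 1: φ=-135°, α=285°
  direction (0.2588, -0.9659); cell (4,4); t to first gridline: x 2.9364, y 0.2795 (then +3.8637 / +1.0353)
    (4,3) via y @ 0.2795
    (4,2) via y @ 1.3148
    (4,1) via y @ 2.3501
    (5,1) via x @ 2.9364
    (5,0) via y @ 3.3854  # hit
  → r_1 = 3.3854
beam 2: φ=-45°, α=15°
  direction (0.9659, 0.2588); cell (4,4); t to first gridline: x 0.7868, y 2.8205 (then +1.0353 / +3.8637)
    (5,4) via x @ 0.7868
    (6,4) via x @ 1.8221
    (6,5) via y @ 2.8205  # hit
  → r_2 = 2.8205
beam 3: φ=45°, α=105°
  direction (-0.2588, 0.9659); cell (4,4); t to first gridline: x 0.9273, y 0.7558 (then +3.8637 / +1.0353)
    (4,5) via y @ 0.7558
    (3,5) via x @ 0.9273
    (3,6) via y @ 1.7910
    (3,7) via y @ 2.8263  # hit
  → r_3 = 2.8263
beam 4: φ=135°, α=195°
  direction (-0.9659, -0.2588); cell (4,4); t to first gridline: x 0.2485, y 1.0432 (then +1.0353 / +3.8637)
    (3,4) via x @ 0.2485
    (3,3) via y @ 1.0432  # hit
  → r_4 = 1.0432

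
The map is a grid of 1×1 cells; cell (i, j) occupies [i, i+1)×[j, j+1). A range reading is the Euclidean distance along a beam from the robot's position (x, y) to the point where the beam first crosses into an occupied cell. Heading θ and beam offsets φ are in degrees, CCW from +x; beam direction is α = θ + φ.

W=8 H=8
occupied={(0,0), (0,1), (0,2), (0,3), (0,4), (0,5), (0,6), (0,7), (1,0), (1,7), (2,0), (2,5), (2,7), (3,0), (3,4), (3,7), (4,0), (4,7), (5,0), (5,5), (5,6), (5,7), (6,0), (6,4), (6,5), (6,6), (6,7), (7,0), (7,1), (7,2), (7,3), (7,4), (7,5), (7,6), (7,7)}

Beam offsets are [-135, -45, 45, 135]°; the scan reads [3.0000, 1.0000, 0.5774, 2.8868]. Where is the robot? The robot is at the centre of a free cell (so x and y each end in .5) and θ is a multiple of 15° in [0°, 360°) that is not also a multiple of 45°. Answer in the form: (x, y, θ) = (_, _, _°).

The pose lattice has 29·16 = 464 candidates. Test each by forward raycasting.
  (6.5, 3.5, 330°): beam 1 = 5.6940 ≠ 3.0000 ✗
  (1.5, 4.5, 15°): beam 1 = 1.0000 ≠ 3.0000 ✗
  (4.5, 3.5, 210°): beam 1 = 1.9319 ≠ 3.0000 ✗
  …
  (6.5, 2.5, 345°): r_1=3.0000, r_2=1.0000, r_3=0.5774, r_4=2.8868 — all match ✓
Unique over the lattice → pose = (6.5, 2.5, 345°).

(x, y, θ) = (6.5, 2.5, 345°)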